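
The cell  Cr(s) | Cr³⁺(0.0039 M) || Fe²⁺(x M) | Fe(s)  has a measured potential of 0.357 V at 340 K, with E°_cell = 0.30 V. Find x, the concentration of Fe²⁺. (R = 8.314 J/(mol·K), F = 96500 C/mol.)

From the Nernst equation, ln Q = nF(E° − E)/RT = 6×96500×(0.30 − 0.357)/(8.314×340) = -11.675, so Q = 8.5 × 10^-6.
With Q = [Cr³⁺]^2/[Fe²⁺]^3 and the known concentrations, [Fe²⁺]^3 in the denominator gives [Fe²⁺] = 1.2 M.

1.2 M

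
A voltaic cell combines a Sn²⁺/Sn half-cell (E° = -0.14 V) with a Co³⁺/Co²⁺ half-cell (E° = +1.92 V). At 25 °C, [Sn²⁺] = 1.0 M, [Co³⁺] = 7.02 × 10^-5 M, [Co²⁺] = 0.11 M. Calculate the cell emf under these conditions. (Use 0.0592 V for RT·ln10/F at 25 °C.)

1.87 V

The Co³⁺/Co²⁺ couple has the higher reduction potential and acts as the cathode, so E°_cell = +1.92 − (-0.14) = 2.06 V.
Balancing electrons gives n = 2; the reaction quotient is Q = [Sn²⁺]·[Co²⁺]^2/[Co³⁺]^2 = 2.46 × 10^6.
At 25 °C, E = E° − (0.0592/n) log Q = 2.06 − (0.0592/2)(6.390) = 2.060 − 0.189 = 1.871 V.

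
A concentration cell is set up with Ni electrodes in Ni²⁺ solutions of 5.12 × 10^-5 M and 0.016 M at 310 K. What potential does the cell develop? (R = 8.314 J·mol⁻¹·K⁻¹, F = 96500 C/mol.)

Both half-cells are Ni²⁺/Ni, so E°_cell = 0. The concentrated side is the cathode; the cell reaction moves Ni²⁺ from high to low concentration with n = 2.
Q = [Ni²⁺]_dilute/[Ni²⁺]_conc = 5.12 × 10^-5/0.016 = 0.00320.
E = 0 − (RT/nF) ln Q = −((8.314×310)/(2×96500))(-5.745) = 0.0767 V.

0.077 V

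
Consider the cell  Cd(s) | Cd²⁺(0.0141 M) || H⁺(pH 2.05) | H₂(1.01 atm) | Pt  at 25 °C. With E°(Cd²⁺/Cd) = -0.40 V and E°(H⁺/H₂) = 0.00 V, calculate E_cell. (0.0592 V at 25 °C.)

The hydrogen couple is the cathode, so E°_cell = 0.40 V; n = 2.
[H⁺] = 10^(−2.05) = 0.0089 M, and Q = [Cd²⁺]·P(H₂) / [H⁺]^2 = 179.
E = E° − (0.0592/2) log Q = 0.40 − (0.0592/2)(2.254) = 0.333 V.

0.33 V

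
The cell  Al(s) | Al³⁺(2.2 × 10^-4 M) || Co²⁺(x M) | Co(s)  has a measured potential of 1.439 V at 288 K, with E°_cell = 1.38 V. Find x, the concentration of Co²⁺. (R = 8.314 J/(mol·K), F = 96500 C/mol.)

From the Nernst equation, ln Q = nF(E° − E)/RT = 6×96500×(1.38 − 1.439)/(8.314×288) = -14.267, so Q = 6.37 × 10^-7.
With Q = [Al³⁺]^2/[Co²⁺]^3 and the known concentrations, [Co²⁺]^3 in the denominator gives [Co²⁺] = 0.42 M.

0.42 M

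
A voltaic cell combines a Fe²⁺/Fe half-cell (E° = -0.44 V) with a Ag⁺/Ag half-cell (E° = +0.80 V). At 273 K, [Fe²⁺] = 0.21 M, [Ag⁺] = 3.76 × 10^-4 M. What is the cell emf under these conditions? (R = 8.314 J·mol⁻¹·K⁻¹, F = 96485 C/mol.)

The Ag⁺/Ag couple has the higher reduction potential and acts as the cathode, so E°_cell = +0.80 − (-0.44) = 1.24 V.
Balancing electrons gives n = 2; the reaction quotient is Q = [Fe²⁺]/[Ag⁺]^2 = 1.49 × 10^6.
E = E° − (RT/nF) ln Q = 1.24 − (8.314×273)/(2×96485) × (14.211) = 1.240 − 0.167 = 1.073 V.

1.07 V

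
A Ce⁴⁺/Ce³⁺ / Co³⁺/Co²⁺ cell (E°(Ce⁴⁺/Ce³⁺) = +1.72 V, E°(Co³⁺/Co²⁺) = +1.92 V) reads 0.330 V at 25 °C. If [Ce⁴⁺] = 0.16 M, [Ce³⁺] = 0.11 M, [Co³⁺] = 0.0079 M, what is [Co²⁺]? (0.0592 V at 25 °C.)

3.5 × 10^-5 M

From the Nernst equation, log Q = n(E° − E)/0.0592 = 1(0.20 − 0.330)/0.0592 = -2.196, so Q = 0.00637.
With Q = [Ce⁴⁺]·[Co²⁺]/([Ce³⁺]·[Co³⁺]) and the known concentrations, [Co²⁺] in the numerator gives [Co²⁺] = 3.5 × 10^-5 M.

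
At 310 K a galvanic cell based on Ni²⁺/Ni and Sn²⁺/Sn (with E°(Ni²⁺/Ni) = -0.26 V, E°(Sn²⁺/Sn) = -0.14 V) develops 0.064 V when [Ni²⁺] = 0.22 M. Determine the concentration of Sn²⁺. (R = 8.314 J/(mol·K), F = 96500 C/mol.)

0.0033 M

From the Nernst equation, ln Q = nF(E° − E)/RT = 2×96500×(0.12 − 0.064)/(8.314×310) = 4.193, so Q = 66.3.
With Q = [Ni²⁺]/[Sn²⁺] and the known concentrations, [Sn²⁺] in the denominator gives [Sn²⁺] = 0.0033 M.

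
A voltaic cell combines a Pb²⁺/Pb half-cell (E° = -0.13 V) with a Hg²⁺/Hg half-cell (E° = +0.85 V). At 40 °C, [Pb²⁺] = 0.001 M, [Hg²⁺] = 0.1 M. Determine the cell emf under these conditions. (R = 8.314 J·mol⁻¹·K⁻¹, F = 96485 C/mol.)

1.04 V

The Hg²⁺/Hg couple has the higher reduction potential and acts as the cathode, so E°_cell = +0.85 − (-0.13) = 0.98 V.
Balancing electrons gives n = 2; the reaction quotient is Q = [Pb²⁺]/[Hg²⁺] = 0.0100.
E = E° − (RT/nF) ln Q = 0.98 − (8.314×313)/(2×96485) × (-4.605) = 0.980 + 0.062 = 1.042 V.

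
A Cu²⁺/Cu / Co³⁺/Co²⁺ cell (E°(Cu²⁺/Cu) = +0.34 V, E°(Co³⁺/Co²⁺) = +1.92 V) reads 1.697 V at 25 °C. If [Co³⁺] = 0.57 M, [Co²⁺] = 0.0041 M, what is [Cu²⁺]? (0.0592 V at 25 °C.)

2.2 M

From the Nernst equation, log Q = n(E° − E)/0.0592 = 2(1.58 − 1.697)/0.0592 = -3.953, so Q = 1.12 × 10^-4.
With Q = [Cu²⁺]·[Co²⁺]^2/[Co³⁺]^2 and the known concentrations, [Cu²⁺] in the numerator gives [Cu²⁺] = 2.2 M.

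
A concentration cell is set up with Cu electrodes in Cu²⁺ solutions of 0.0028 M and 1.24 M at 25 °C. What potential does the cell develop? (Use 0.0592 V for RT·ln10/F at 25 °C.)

0.078 V

Both half-cells are Cu²⁺/Cu, so E°_cell = 0. The concentrated side is the cathode; the cell reaction moves Cu²⁺ from high to low concentration with n = 2.
Q = [Cu²⁺]_dilute/[Cu²⁺]_conc = 0.0028/1.24 = 0.00226.
E = 0 − (0.0592/2) log Q = −(0.0592/2)(-2.646) = 0.0783 V.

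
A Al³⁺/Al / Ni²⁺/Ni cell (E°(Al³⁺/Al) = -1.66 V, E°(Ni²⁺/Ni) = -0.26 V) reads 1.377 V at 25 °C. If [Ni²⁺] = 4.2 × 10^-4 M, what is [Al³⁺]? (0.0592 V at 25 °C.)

From the Nernst equation, log Q = n(E° − E)/0.0592 = 6(1.40 − 1.377)/0.0592 = 2.331, so Q = 214.
With Q = [Al³⁺]^2/[Ni²⁺]^3 and the known concentrations, [Al³⁺]^2 in the numerator gives [Al³⁺] = 1.3 × 10^-4 M.

1.3 × 10^-4 M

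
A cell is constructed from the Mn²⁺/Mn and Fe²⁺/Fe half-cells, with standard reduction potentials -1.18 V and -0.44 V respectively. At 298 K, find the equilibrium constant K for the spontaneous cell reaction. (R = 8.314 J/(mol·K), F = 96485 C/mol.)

E°_cell = -0.44 − (-1.18) = 0.74 V, with n = 2 electrons transferred.
At equilibrium E = 0, so the Nernst equation gives ln K = nFE°/RT = (2)(96485)(0.74)/((8.314)(298)) = 57.64.
K = e^57.64 = 1.1 × 10^25.

1.1 × 10^25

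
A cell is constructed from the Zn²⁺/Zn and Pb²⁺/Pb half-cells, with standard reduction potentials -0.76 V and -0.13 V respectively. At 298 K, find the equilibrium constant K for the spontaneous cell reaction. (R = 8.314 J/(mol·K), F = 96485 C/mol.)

E°_cell = -0.13 − (-0.76) = 0.63 V, with n = 2 electrons transferred.
At equilibrium E = 0, so the Nernst equation gives ln K = nFE°/RT = (2)(96485)(0.63)/((8.314)(298)) = 49.07.
K = e^49.07 = 2 × 10^21.

2 × 10^21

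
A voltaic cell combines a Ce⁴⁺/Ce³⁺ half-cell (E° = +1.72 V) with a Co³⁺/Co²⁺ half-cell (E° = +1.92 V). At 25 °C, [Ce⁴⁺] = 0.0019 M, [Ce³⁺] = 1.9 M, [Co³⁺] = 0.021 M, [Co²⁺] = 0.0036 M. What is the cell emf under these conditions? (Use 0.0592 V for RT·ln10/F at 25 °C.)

0.423 V

The Co³⁺/Co²⁺ couple has the higher reduction potential and acts as the cathode, so E°_cell = +1.92 − (+1.72) = 0.20 V.
Balancing electrons gives n = 1; the reaction quotient is Q = [Ce⁴⁺]·[Co²⁺]/([Ce³⁺]·[Co³⁺]) = 1.71 × 10^-4.
At 25 °C, E = E° − (0.0592/n) log Q = 0.20 − (0.0592/1)(-3.766) = 0.200 + 0.223 = 0.423 V.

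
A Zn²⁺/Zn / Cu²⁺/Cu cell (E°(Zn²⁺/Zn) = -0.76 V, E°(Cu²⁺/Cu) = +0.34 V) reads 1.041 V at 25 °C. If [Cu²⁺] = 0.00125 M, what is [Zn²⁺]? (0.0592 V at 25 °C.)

From the Nernst equation, log Q = n(E° − E)/0.0592 = 2(1.10 − 1.041)/0.0592 = 1.993, so Q = 98.5.
With Q = [Zn²⁺]/[Cu²⁺] and the known concentrations, [Zn²⁺] in the numerator gives [Zn²⁺] = 0.12 M.

0.12 M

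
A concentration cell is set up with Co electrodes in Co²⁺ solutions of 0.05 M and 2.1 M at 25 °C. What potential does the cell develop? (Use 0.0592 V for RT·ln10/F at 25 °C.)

0.048 V

Both half-cells are Co²⁺/Co, so E°_cell = 0. The concentrated side is the cathode; the cell reaction moves Co²⁺ from high to low concentration with n = 2.
Q = [Co²⁺]_dilute/[Co²⁺]_conc = 0.05/2.1 = 0.0238.
E = 0 − (0.0592/2) log Q = −(0.0592/2)(-1.623) = 0.0480 V.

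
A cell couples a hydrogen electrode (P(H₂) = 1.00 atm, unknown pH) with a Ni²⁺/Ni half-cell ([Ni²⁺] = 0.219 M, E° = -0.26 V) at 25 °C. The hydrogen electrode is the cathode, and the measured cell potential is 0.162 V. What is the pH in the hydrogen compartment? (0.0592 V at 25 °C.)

E°_cell = 0.26 V and n = 2.
log Q = n(E° − E)/0.0592 = 2×(0.26 − 0.162)/0.0592 = 3.311.
With Q = [Ni²⁺]·P(H₂) / [H⁺]^2, solving for [H⁺] gives log[H⁺] = -1.985, so pH = 1.99.

pH = 1.99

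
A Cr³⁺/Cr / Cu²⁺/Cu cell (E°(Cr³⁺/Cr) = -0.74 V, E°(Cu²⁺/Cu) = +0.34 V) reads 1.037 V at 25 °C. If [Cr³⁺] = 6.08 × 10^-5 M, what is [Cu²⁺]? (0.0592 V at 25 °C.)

From the Nernst equation, log Q = n(E° − E)/0.0592 = 6(1.08 − 1.037)/0.0592 = 4.358, so Q = 2.28 × 10^4.
With Q = [Cr³⁺]^2/[Cu²⁺]^3 and the known concentrations, [Cu²⁺]^3 in the denominator gives [Cu²⁺] = 5.5 × 10^-5 M.

5.5 × 10^-5 M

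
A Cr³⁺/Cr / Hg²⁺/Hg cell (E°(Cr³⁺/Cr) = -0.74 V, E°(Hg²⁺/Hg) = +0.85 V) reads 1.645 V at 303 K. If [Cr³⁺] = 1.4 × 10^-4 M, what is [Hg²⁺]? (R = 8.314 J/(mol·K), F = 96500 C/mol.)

From the Nernst equation, ln Q = nF(E° − E)/RT = 6×96500×(1.59 − 1.645)/(8.314×303) = -12.641, so Q = 3.24 × 10^-6.
With Q = [Cr³⁺]^2/[Hg²⁺]^3 and the known concentrations, [Hg²⁺]^3 in the denominator gives [Hg²⁺] = 0.18 M.

0.18 M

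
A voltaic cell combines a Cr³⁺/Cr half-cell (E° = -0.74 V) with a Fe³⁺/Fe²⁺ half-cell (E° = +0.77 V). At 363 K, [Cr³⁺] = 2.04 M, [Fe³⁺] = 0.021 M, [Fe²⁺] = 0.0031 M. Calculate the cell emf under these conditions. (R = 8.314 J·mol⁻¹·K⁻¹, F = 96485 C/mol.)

1.56 V

The Fe³⁺/Fe²⁺ couple has the higher reduction potential and acts as the cathode, so E°_cell = +0.77 − (-0.74) = 1.51 V.
Balancing electrons gives n = 3; the reaction quotient is Q = [Cr³⁺]·[Fe²⁺]^3/[Fe³⁺]^3 = 0.00656.
E = E° − (RT/nF) ln Q = 1.51 − (8.314×363)/(3×96485) × (-5.026) = 1.510 + 0.052 = 1.562 V.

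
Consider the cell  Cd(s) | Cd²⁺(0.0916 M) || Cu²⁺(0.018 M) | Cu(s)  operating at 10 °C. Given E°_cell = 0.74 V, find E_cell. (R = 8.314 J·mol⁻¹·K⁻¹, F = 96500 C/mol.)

Balancing electrons gives n = 2; the reaction quotient is Q = [Cd²⁺]/[Cu²⁺] = 5.09.
E = E° − (RT/nF) ln Q = 0.74 − (8.314×283)/(2×96500) × (1.627) = 0.740 − 0.020 = 0.720 V.

0.720 V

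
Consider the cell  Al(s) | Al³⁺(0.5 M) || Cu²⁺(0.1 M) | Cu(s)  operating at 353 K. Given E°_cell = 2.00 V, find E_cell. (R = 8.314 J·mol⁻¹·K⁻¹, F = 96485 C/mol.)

Balancing electrons gives n = 6; the reaction quotient is Q = [Al³⁺]^2/[Cu²⁺]^3 = 250.
E = E° − (RT/nF) ln Q = 2.00 − (8.314×353)/(6×96485) × (5.521) = 2.000 − 0.028 = 1.972 V.

1.97 V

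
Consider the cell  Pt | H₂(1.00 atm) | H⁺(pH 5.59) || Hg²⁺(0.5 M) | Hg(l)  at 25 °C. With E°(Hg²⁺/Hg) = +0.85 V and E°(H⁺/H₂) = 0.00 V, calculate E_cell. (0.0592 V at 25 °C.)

1.17 V

The Hg²⁺/Hg couple is the cathode, so E°_cell = 0.85 V; n = 2.
[H⁺] = 10^(−5.59) = 2.6 × 10^-6 M, and Q = [H⁺]^2 / ([Hg²⁺]·P(H₂)) = 1.32 × 10^-11.
E = E° − (0.0592/2) log Q = 0.85 − (0.0592/2)(-10.879) = 1.172 V.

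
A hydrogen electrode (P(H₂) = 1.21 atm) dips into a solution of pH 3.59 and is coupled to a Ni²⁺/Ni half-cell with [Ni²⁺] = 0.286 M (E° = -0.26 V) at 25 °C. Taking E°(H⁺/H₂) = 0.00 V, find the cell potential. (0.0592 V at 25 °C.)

0.061 V

The hydrogen couple is the cathode, so E°_cell = 0.26 V; n = 2.
[H⁺] = 10^(−3.59) = 2.6 × 10^-4 M, and Q = [Ni²⁺]·P(H₂) / [H⁺]^2 = 5.24 × 10^6.
E = E° − (0.0592/2) log Q = 0.26 − (0.0592/2)(6.719) = 0.061 V.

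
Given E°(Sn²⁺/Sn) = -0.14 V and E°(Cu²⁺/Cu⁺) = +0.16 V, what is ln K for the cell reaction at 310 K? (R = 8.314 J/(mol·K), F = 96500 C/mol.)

E°_cell = +0.16 − (-0.14) = 0.30 V, with n = 2 electrons transferred.
At equilibrium E = 0, so the Nernst equation gives ln K = nFE°/RT = (2)(96500)(0.30)/((8.314)(310)) = 22.47.

ln K = 22.5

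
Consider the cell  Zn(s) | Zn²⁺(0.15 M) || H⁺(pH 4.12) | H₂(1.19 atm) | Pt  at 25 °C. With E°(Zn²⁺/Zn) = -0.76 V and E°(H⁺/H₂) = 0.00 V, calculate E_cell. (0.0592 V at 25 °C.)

The hydrogen couple is the cathode, so E°_cell = 0.76 V; n = 2.
[H⁺] = 10^(−4.12) = 7.6 × 10^-5 M, and Q = [Zn²⁺]·P(H₂) / [H⁺]^2 = 3.1 × 10^7.
E = E° − (0.0592/2) log Q = 0.76 − (0.0592/2)(7.492) = 0.538 V.

0.54 V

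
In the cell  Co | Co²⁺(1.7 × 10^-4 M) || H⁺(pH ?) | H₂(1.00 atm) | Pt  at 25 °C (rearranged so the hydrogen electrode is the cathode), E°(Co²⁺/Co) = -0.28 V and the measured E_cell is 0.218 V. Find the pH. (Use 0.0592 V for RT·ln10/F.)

E°_cell = 0.28 V and n = 2.
log Q = n(E° − E)/0.0592 = 2×(0.28 − 0.218)/0.0592 = 2.095.
With Q = [Co²⁺]·P(H₂) / [H⁺]^2, solving for [H⁺] gives log[H⁺] = -2.932, so pH = 2.93.

pH = 2.93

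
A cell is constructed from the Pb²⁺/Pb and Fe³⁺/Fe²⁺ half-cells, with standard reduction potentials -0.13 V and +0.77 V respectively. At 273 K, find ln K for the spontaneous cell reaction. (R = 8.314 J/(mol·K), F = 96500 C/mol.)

ln K = 76.5

E°_cell = +0.77 − (-0.13) = 0.90 V, with n = 2 electrons transferred.
At equilibrium E = 0, so the Nernst equation gives ln K = nFE°/RT = (2)(96500)(0.90)/((8.314)(273)) = 76.53.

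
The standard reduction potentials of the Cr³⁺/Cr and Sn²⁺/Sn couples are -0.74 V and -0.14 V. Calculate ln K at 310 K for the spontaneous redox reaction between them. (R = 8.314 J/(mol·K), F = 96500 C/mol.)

E°_cell = -0.14 − (-0.74) = 0.60 V, with n = 6 electrons transferred.
At equilibrium E = 0, so the Nernst equation gives ln K = nFE°/RT = (6)(96500)(0.60)/((8.314)(310)) = 134.79.

ln K = 134.8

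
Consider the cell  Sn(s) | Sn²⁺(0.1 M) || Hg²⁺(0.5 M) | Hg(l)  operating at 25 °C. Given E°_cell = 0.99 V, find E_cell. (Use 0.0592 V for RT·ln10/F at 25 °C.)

1.01 V

Balancing electrons gives n = 2; the reaction quotient is Q = [Sn²⁺]/[Hg²⁺] = 0.200.
At 25 °C, E = E° − (0.0592/n) log Q = 0.99 − (0.0592/2)(-0.699) = 0.990 + 0.021 = 1.011 V.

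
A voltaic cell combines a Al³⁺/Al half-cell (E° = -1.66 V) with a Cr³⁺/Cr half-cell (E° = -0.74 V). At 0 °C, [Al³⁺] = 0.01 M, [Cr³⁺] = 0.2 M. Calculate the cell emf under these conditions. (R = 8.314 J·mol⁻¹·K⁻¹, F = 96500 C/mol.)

The Cr³⁺/Cr couple has the higher reduction potential and acts as the cathode, so E°_cell = -0.74 − (-1.66) = 0.92 V.
Balancing electrons gives n = 3; the reaction quotient is Q = [Al³⁺]/[Cr³⁺] = 0.0500.
E = E° − (RT/nF) ln Q = 0.92 − (8.314×273)/(3×96500) × (-2.996) = 0.920 + 0.023 = 0.943 V.

0.943 V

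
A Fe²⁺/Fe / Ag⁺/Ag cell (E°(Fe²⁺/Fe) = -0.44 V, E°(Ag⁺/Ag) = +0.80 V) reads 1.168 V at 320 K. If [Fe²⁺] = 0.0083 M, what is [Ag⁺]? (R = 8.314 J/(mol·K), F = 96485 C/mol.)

0.0067 M

From the Nernst equation, ln Q = nF(E° − E)/RT = 2×96485×(1.24 − 1.168)/(8.314×320) = 5.222, so Q = 185.
With Q = [Fe²⁺]/[Ag⁺]^2 and the known concentrations, [Ag⁺]^2 in the denominator gives [Ag⁺] = 0.0067 M.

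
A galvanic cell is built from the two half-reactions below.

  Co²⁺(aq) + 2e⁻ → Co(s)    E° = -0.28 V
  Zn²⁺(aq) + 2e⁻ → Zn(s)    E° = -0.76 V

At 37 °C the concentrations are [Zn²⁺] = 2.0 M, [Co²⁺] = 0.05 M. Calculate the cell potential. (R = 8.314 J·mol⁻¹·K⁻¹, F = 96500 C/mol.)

0.431 V

The Co²⁺/Co couple has the higher reduction potential and acts as the cathode, so E°_cell = -0.28 − (-0.76) = 0.48 V.
Balancing electrons gives n = 2; the reaction quotient is Q = [Zn²⁺]/[Co²⁺] = 40.0.
E = E° − (RT/nF) ln Q = 0.48 − (8.314×310)/(2×96500) × (3.689) = 0.480 − 0.049 = 0.431 V.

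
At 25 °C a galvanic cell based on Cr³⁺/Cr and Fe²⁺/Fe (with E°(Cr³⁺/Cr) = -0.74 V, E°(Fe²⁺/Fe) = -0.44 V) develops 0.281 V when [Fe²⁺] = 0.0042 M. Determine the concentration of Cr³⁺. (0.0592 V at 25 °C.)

From the Nernst equation, log Q = n(E° − E)/0.0592 = 6(0.30 − 0.281)/0.0592 = 1.926, so Q = 84.3.
With Q = [Cr³⁺]^2/[Fe²⁺]^3 and the known concentrations, [Cr³⁺]^2 in the numerator gives [Cr³⁺] = 0.0025 M.

0.0025 M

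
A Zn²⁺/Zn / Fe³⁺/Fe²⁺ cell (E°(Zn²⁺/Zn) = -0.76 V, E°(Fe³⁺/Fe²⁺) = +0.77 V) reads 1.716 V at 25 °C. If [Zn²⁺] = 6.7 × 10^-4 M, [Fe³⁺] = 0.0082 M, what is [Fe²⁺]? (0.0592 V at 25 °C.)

From the Nernst equation, log Q = n(E° − E)/0.0592 = 2(1.53 − 1.716)/0.0592 = -6.284, so Q = 5.2 × 10^-7.
With Q = [Zn²⁺]·[Fe²⁺]^2/[Fe³⁺]^2 and the known concentrations, [Fe²⁺]^2 in the numerator gives [Fe²⁺] = 2.3 × 10^-4 M.

2.3 × 10^-4 M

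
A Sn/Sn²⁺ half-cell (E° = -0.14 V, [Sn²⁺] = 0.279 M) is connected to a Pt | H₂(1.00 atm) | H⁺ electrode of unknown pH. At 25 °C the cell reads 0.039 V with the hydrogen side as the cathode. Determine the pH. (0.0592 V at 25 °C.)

pH = 1.98

E°_cell = 0.14 V and n = 2.
log Q = n(E° − E)/0.0592 = 2×(0.14 − 0.039)/0.0592 = 3.412.
With Q = [Sn²⁺]·P(H₂) / [H⁺]^2, solving for [H⁺] gives log[H⁺] = -1.983, so pH = 1.98.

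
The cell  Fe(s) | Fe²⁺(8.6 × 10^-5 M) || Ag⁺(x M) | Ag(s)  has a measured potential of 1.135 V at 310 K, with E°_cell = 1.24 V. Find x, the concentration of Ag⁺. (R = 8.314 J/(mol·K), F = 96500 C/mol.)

From the Nernst equation, ln Q = nF(E° − E)/RT = 2×96500×(1.24 − 1.135)/(8.314×310) = 7.863, so Q = 2600.
With Q = [Fe²⁺]/[Ag⁺]^2 and the known concentrations, [Ag⁺]^2 in the denominator gives [Ag⁺] = 1.8 × 10^-4 M.

1.8 × 10^-4 M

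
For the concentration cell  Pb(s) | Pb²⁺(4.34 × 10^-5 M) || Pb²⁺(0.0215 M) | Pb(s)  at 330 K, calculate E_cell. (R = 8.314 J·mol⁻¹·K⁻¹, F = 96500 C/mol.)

0.088 V

Both half-cells are Pb²⁺/Pb, so E°_cell = 0. The concentrated side is the cathode; the cell reaction moves Pb²⁺ from high to low concentration with n = 2.
Q = [Pb²⁺]_dilute/[Pb²⁺]_conc = 4.34 × 10^-5/0.0215 = 0.00202.
E = 0 − (RT/nF) ln Q = −((8.314×330)/(2×96500))(-6.205) = 0.0882 V.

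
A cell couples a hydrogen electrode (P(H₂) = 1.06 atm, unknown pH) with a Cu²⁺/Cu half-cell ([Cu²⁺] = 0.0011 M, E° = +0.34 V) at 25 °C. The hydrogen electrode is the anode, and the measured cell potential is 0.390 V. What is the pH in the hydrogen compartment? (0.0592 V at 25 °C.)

E°_cell = 0.34 V and n = 2.
log Q = n(E° − E)/0.0592 = 2×(0.34 − 0.390)/0.0592 = -1.689.
With Q = [H⁺]^2 / ([Cu²⁺]·P(H₂)), solving for [H⁺] gives log[H⁺] = -2.311, so pH = 2.31.

pH = 2.31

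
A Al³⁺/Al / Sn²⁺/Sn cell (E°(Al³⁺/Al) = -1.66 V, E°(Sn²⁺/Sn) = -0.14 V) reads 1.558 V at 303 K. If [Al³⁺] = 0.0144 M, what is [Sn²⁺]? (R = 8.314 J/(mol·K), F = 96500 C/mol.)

From the Nernst equation, ln Q = nF(E° − E)/RT = 6×96500×(1.52 − 1.558)/(8.314×303) = -8.734, so Q = 1.61 × 10^-4.
With Q = [Al³⁺]^2/[Sn²⁺]^3 and the known concentrations, [Sn²⁺]^3 in the denominator gives [Sn²⁺] = 1.1 M.

1.1 M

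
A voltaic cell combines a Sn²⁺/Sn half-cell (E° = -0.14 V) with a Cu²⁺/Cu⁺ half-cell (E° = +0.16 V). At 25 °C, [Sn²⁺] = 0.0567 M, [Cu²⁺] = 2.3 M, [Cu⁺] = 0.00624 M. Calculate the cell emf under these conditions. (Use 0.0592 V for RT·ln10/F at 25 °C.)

0.489 V

The Cu²⁺/Cu⁺ couple has the higher reduction potential and acts as the cathode, so E°_cell = +0.16 − (-0.14) = 0.30 V.
Balancing electrons gives n = 2; the reaction quotient is Q = [Sn²⁺]·[Cu⁺]^2/[Cu²⁺]^2 = 4.17 × 10^-7.
At 25 °C, E = E° − (0.0592/n) log Q = 0.30 − (0.0592/2)(-6.380) = 0.300 + 0.189 = 0.489 V.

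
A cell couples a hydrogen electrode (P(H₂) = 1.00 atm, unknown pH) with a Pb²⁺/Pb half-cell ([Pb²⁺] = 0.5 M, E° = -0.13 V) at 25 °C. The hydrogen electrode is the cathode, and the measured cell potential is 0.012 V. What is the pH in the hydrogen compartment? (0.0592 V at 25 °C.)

E°_cell = 0.13 V and n = 2.
log Q = n(E° − E)/0.0592 = 2×(0.13 − 0.012)/0.0592 = 3.986.
With Q = [Pb²⁺]·P(H₂) / [H⁺]^2, solving for [H⁺] gives log[H⁺] = -2.144, so pH = 2.14.

pH = 2.14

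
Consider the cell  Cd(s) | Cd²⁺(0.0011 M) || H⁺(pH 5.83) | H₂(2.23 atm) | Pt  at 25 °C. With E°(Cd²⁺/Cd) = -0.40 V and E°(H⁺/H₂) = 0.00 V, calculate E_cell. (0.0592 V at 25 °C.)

0.13 V

The hydrogen couple is the cathode, so E°_cell = 0.40 V; n = 2.
[H⁺] = 10^(−5.83) = 1.5 × 10^-6 M, and Q = [Cd²⁺]·P(H₂) / [H⁺]^2 = 1.12 × 10^9.
E = E° − (0.0592/2) log Q = 0.40 − (0.0592/2)(9.050) = 0.132 V.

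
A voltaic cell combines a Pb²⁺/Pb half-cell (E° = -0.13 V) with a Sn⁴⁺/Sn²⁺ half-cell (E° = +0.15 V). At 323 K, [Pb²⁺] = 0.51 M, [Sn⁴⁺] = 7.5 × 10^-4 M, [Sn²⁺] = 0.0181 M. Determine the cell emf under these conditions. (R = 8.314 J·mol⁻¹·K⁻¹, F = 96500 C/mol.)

The Sn⁴⁺/Sn²⁺ couple has the higher reduction potential and acts as the cathode, so E°_cell = +0.15 − (-0.13) = 0.28 V.
Balancing electrons gives n = 2; the reaction quotient is Q = [Pb²⁺]·[Sn²⁺]/[Sn⁴⁺] = 12.3.
E = E° − (RT/nF) ln Q = 0.28 − (8.314×323)/(2×96500) × (2.510) = 0.280 − 0.035 = 0.245 V.

0.245 V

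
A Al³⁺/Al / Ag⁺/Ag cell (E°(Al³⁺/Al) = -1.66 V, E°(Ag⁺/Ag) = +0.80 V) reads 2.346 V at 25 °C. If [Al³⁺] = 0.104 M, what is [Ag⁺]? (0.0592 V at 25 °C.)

0.0056 M

From the Nernst equation, log Q = n(E° − E)/0.0592 = 3(2.46 − 2.346)/0.0592 = 5.777, so Q = 5.98 × 10^5.
With Q = [Al³⁺]/[Ag⁺]^3 and the known concentrations, [Ag⁺]^3 in the denominator gives [Ag⁺] = 0.0056 M.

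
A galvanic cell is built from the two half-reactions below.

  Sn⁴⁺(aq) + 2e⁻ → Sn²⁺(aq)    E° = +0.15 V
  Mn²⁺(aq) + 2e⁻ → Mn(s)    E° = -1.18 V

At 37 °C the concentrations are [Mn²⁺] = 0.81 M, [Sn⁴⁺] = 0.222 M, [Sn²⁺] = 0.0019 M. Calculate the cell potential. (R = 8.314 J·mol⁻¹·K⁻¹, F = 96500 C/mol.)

The Sn⁴⁺/Sn²⁺ couple has the higher reduction potential and acts as the cathode, so E°_cell = +0.15 − (-1.18) = 1.33 V.
Balancing electrons gives n = 2; the reaction quotient is Q = [Mn²⁺]·[Sn²⁺]/[Sn⁴⁺] = 0.00693.
E = E° − (RT/nF) ln Q = 1.33 − (8.314×310)/(2×96500) × (-4.972) = 1.330 + 0.066 = 1.396 V.

1.40 V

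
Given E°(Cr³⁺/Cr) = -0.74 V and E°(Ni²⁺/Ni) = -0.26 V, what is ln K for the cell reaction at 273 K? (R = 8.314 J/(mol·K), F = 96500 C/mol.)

E°_cell = -0.26 − (-0.74) = 0.48 V, with n = 6 electrons transferred.
At equilibrium E = 0, so the Nernst equation gives ln K = nFE°/RT = (6)(96500)(0.48)/((8.314)(273)) = 122.45.

ln K = 122.4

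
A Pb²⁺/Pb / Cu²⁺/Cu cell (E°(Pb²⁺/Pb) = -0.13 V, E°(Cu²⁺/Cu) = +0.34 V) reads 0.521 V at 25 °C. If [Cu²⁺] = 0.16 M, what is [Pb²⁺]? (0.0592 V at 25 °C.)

From the Nernst equation, log Q = n(E° − E)/0.0592 = 2(0.47 − 0.521)/0.0592 = -1.723, so Q = 0.0189.
With Q = [Pb²⁺]/[Cu²⁺] and the known concentrations, [Pb²⁺] in the numerator gives [Pb²⁺] = 0.003 M.

0.003 M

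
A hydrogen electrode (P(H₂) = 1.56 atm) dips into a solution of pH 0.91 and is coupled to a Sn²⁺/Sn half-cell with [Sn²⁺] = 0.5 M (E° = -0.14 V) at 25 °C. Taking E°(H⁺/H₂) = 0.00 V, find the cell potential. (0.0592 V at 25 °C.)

The hydrogen couple is the cathode, so E°_cell = 0.14 V; n = 2.
[H⁺] = 10^(−0.91) = 0.12 M, and Q = [Sn²⁺]·P(H₂) / [H⁺]^2 = 51.5.
E = E° − (0.0592/2) log Q = 0.14 − (0.0592/2)(1.712) = 0.089 V.

0.089 V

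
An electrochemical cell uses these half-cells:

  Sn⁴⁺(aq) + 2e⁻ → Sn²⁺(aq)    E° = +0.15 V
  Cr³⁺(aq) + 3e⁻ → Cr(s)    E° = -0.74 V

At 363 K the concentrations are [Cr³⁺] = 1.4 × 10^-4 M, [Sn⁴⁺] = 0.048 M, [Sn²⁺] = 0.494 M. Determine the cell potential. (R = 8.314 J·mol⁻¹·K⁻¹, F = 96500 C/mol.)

The Sn⁴⁺/Sn²⁺ couple has the higher reduction potential and acts as the cathode, so E°_cell = +0.15 − (-0.74) = 0.89 V.
Balancing electrons gives n = 6; the reaction quotient is Q = [Cr³⁺]^2·[Sn²⁺]^3/[Sn⁴⁺]^3 = 2.14 × 10^-5.
E = E° − (RT/nF) ln Q = 0.89 − (8.314×363)/(6×96500) × (-10.754) = 0.890 + 0.056 = 0.946 V.

0.946 V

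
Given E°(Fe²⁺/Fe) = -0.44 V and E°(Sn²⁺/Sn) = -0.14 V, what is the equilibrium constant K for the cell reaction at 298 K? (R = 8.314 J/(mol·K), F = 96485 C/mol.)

1.4 × 10^10

E°_cell = -0.14 − (-0.44) = 0.30 V, with n = 2 electrons transferred.
At equilibrium E = 0, so the Nernst equation gives ln K = nFE°/RT = (2)(96485)(0.30)/((8.314)(298)) = 23.37.
K = e^23.37 = 1.4 × 10^10.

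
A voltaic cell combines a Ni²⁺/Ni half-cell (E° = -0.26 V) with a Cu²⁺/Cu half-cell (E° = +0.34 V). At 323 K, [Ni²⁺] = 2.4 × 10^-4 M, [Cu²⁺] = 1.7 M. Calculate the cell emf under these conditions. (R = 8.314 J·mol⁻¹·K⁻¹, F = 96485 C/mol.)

The Cu²⁺/Cu couple has the higher reduction potential and acts as the cathode, so E°_cell = +0.34 − (-0.26) = 0.60 V.
Balancing electrons gives n = 2; the reaction quotient is Q = [Ni²⁺]/[Cu²⁺] = 1.41 × 10^-4.
E = E° − (RT/nF) ln Q = 0.60 − (8.314×323)/(2×96485) × (-8.865) = 0.600 + 0.123 = 0.723 V.

0.723 V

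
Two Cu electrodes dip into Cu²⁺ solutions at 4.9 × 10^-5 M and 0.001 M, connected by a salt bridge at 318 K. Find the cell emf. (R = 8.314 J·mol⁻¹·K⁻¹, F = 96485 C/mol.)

0.041 V

Both half-cells are Cu²⁺/Cu, so E°_cell = 0. The concentrated side is the cathode; the cell reaction moves Cu²⁺ from high to low concentration with n = 2.
Q = [Cu²⁺]_dilute/[Cu²⁺]_conc = 4.9 × 10^-5/0.001 = 0.0490.
E = 0 − (RT/nF) ln Q = −((8.314×318)/(2×96485))(-3.016) = 0.0413 V.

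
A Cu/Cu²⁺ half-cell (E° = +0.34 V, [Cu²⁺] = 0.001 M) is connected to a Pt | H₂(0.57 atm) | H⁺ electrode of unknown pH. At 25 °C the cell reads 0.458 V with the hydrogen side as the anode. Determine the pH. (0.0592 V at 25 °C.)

E°_cell = 0.34 V and n = 2.
log Q = n(E° − E)/0.0592 = 2×(0.34 − 0.458)/0.0592 = -3.986.
With Q = [H⁺]^2 / ([Cu²⁺]·P(H₂)), solving for [H⁺] gives log[H⁺] = -3.615, so pH = 3.62.

pH = 3.62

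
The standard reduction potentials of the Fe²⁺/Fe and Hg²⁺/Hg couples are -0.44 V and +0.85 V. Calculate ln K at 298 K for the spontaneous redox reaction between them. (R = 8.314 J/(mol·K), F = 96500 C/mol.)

ln K = 100.5

E°_cell = +0.85 − (-0.44) = 1.29 V, with n = 2 electrons transferred.
At equilibrium E = 0, so the Nernst equation gives ln K = nFE°/RT = (2)(96500)(1.29)/((8.314)(298)) = 100.49.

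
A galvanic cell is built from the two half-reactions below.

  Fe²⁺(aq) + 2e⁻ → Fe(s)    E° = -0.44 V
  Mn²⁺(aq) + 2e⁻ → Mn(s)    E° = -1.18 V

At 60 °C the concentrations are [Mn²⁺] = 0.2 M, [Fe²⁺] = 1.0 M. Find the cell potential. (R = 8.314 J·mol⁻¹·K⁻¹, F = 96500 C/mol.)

0.763 V

The Fe²⁺/Fe couple has the higher reduction potential and acts as the cathode, so E°_cell = -0.44 − (-1.18) = 0.74 V.
Balancing electrons gives n = 2; the reaction quotient is Q = [Mn²⁺]/[Fe²⁺] = 0.200.
E = E° − (RT/nF) ln Q = 0.74 − (8.314×333)/(2×96500) × (-1.609) = 0.740 + 0.023 = 0.763 V.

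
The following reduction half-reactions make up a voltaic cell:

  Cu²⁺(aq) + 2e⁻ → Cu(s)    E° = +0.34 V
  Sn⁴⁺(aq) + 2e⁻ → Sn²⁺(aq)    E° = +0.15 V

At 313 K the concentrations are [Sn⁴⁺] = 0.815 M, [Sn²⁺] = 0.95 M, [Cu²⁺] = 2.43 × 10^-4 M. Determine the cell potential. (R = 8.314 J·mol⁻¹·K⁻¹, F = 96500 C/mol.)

The Cu²⁺/Cu couple has the higher reduction potential and acts as the cathode, so E°_cell = +0.34 − (+0.15) = 0.19 V.
Balancing electrons gives n = 2; the reaction quotient is Q = [Sn⁴⁺]/([Sn²⁺]·[Cu²⁺]) = 3530.
E = E° − (RT/nF) ln Q = 0.19 − (8.314×313)/(2×96500) × (8.169) = 0.190 − 0.110 = 0.080 V.

0.080 V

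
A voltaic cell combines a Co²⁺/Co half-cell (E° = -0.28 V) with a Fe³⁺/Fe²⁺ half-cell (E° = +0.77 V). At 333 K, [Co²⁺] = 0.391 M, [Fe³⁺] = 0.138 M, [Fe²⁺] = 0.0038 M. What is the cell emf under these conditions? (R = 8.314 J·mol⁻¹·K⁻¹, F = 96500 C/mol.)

1.17 V

The Fe³⁺/Fe²⁺ couple has the higher reduction potential and acts as the cathode, so E°_cell = +0.77 − (-0.28) = 1.05 V.
Balancing electrons gives n = 2; the reaction quotient is Q = [Co²⁺]·[Fe²⁺]^2/[Fe³⁺]^2 = 2.96 × 10^-4.
E = E° − (RT/nF) ln Q = 1.05 − (8.314×333)/(2×96500) × (-8.124) = 1.050 + 0.117 = 1.167 V.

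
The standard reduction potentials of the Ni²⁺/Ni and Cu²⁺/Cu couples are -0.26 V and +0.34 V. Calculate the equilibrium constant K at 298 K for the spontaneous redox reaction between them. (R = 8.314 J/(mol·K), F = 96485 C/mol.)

E°_cell = +0.34 − (-0.26) = 0.60 V, with n = 2 electrons transferred.
At equilibrium E = 0, so the Nernst equation gives ln K = nFE°/RT = (2)(96485)(0.60)/((8.314)(298)) = 46.73.
K = e^46.73 = 2 × 10^20.

2 × 10^20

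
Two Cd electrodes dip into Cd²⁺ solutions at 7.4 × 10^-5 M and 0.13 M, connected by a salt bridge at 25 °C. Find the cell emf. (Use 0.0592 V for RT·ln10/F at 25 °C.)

Both half-cells are Cd²⁺/Cd, so E°_cell = 0. The concentrated side is the cathode; the cell reaction moves Cd²⁺ from high to low concentration with n = 2.
Q = [Cd²⁺]_dilute/[Cd²⁺]_conc = 7.4 × 10^-5/0.13 = 5.69 × 10^-4.
E = 0 − (0.0592/2) log Q = −(0.0592/2)(-3.245) = 0.0961 V.

0.096 V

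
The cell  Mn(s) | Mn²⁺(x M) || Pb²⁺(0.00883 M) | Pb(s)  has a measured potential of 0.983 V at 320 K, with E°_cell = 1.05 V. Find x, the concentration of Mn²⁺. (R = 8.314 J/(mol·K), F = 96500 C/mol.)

From the Nernst equation, ln Q = nF(E° − E)/RT = 2×96500×(1.05 − 0.983)/(8.314×320) = 4.860, so Q = 129.
With Q = [Mn²⁺]/[Pb²⁺] and the known concentrations, [Mn²⁺] in the numerator gives [Mn²⁺] = 1.1 M.

1.1 M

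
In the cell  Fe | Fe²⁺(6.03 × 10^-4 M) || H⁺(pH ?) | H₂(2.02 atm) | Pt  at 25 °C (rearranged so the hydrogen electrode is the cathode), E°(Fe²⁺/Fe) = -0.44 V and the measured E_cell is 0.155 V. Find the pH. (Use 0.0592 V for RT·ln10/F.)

pH = 6.27

E°_cell = 0.44 V and n = 2.
log Q = n(E° − E)/0.0592 = 2×(0.44 − 0.155)/0.0592 = 9.628.
With Q = [Fe²⁺]·P(H₂) / [H⁺]^2, solving for [H⁺] gives log[H⁺] = -6.271, so pH = 6.27.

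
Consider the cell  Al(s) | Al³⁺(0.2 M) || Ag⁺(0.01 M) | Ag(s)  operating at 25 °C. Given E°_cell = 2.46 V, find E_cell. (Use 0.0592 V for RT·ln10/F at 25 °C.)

Balancing electrons gives n = 3; the reaction quotient is Q = [Al³⁺]/[Ag⁺]^3 = 2 × 10^5.
At 25 °C, E = E° − (0.0592/n) log Q = 2.46 − (0.0592/3)(5.301) = 2.460 − 0.105 = 2.355 V.

2.36 V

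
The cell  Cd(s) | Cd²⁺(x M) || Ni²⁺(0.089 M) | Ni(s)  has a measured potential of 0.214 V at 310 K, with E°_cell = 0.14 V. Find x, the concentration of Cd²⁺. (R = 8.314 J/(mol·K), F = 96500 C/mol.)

3.5 × 10^-4 M

From the Nernst equation, ln Q = nF(E° − E)/RT = 2×96500×(0.14 − 0.214)/(8.314×310) = -5.541, so Q = 0.00392.
With Q = [Cd²⁺]/[Ni²⁺] and the known concentrations, [Cd²⁺] in the numerator gives [Cd²⁺] = 3.5 × 10^-4 M.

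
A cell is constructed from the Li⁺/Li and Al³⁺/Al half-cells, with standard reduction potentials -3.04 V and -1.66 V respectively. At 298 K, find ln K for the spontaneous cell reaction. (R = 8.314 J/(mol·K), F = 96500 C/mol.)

E°_cell = -1.66 − (-3.04) = 1.38 V, with n = 3 electrons transferred.
At equilibrium E = 0, so the Nernst equation gives ln K = nFE°/RT = (3)(96500)(1.38)/((8.314)(298)) = 161.25.

ln K = 161.3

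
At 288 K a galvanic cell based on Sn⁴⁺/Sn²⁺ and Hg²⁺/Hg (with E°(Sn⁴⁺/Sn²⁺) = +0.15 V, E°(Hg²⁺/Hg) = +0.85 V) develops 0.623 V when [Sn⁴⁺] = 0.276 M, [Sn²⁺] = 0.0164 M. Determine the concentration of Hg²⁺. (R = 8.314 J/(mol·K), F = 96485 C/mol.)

From the Nernst equation, ln Q = nF(E° − E)/RT = 2×96485×(0.70 − 0.623)/(8.314×288) = 6.206, so Q = 495.
With Q = [Sn⁴⁺]/([Sn²⁺]·[Hg²⁺]) and the known concentrations, [Hg²⁺] in the denominator gives [Hg²⁺] = 0.034 M.

0.034 M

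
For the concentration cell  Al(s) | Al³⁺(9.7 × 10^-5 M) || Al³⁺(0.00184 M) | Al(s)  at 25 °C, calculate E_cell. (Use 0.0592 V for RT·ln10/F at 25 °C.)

0.025 V

Both half-cells are Al³⁺/Al, so E°_cell = 0. The concentrated side is the cathode; the cell reaction moves Al³⁺ from high to low concentration with n = 3.
Q = [Al³⁺]_dilute/[Al³⁺]_conc = 9.7 × 10^-5/0.00184 = 0.0527.
E = 0 − (0.0592/3) log Q = −(0.0592/3)(-1.278) = 0.0252 V.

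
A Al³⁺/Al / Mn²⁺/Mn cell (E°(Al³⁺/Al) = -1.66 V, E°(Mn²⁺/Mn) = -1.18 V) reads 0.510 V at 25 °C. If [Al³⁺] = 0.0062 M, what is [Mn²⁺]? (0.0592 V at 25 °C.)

0.35 M

From the Nernst equation, log Q = n(E° − E)/0.0592 = 6(0.48 − 0.510)/0.0592 = -3.041, so Q = 9.11 × 10^-4.
With Q = [Al³⁺]^2/[Mn²⁺]^3 and the known concentrations, [Mn²⁺]^3 in the denominator gives [Mn²⁺] = 0.35 M.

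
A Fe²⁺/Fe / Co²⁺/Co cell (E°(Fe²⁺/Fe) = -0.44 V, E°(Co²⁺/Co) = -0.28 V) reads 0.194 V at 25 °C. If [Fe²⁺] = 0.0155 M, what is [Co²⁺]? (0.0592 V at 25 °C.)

0.22 M

From the Nernst equation, log Q = n(E° − E)/0.0592 = 2(0.16 − 0.194)/0.0592 = -1.149, so Q = 0.0710.
With Q = [Fe²⁺]/[Co²⁺] and the known concentrations, [Co²⁺] in the denominator gives [Co²⁺] = 0.22 M.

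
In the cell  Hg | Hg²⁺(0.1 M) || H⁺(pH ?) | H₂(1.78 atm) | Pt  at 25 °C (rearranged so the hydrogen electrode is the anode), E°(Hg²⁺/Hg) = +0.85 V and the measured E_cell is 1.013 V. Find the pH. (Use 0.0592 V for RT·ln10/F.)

pH = 3.13

E°_cell = 0.85 V and n = 2.
log Q = n(E° − E)/0.0592 = 2×(0.85 − 1.013)/0.0592 = -5.507.
With Q = [H⁺]^2 / ([Hg²⁺]·P(H₂)), solving for [H⁺] gives log[H⁺] = -3.128, so pH = 3.13.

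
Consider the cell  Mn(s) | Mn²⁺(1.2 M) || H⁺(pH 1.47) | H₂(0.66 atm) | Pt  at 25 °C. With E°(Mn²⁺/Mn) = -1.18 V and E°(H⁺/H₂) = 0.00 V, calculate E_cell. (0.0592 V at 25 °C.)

The hydrogen couple is the cathode, so E°_cell = 1.18 V; n = 2.
[H⁺] = 10^(−1.47) = 0.034 M, and Q = [Mn²⁺]·P(H₂) / [H⁺]^2 = 690.
E = E° − (0.0592/2) log Q = 1.18 − (0.0592/2)(2.839) = 1.096 V.

1.10 V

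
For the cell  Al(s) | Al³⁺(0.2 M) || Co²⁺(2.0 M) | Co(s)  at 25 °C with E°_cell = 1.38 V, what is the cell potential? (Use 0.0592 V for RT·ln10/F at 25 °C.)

1.40 V

Balancing electrons gives n = 6; the reaction quotient is Q = [Al³⁺]^2/[Co²⁺]^3 = 0.00500.
At 25 °C, E = E° − (0.0592/n) log Q = 1.38 − (0.0592/6)(-2.301) = 1.380 + 0.023 = 1.403 V.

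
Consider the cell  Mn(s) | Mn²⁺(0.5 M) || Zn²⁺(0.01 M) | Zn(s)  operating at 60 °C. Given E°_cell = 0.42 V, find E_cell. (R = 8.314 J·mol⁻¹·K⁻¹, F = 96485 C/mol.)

0.364 V

Balancing electrons gives n = 2; the reaction quotient is Q = [Mn²⁺]/[Zn²⁺] = 50.0.
E = E° − (RT/nF) ln Q = 0.42 − (8.314×333)/(2×96485) × (3.912) = 0.420 − 0.056 = 0.364 V.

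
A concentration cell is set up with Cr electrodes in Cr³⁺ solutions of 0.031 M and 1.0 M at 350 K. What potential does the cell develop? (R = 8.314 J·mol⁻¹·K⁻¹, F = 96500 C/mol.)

0.035 V

Both half-cells are Cr³⁺/Cr, so E°_cell = 0. The concentrated side is the cathode; the cell reaction moves Cr³⁺ from high to low concentration with n = 3.
Q = [Cr³⁺]_dilute/[Cr³⁺]_conc = 0.031/1.0 = 0.0310.
E = 0 − (RT/nF) ln Q = −((8.314×350)/(3×96500))(-3.474) = 0.0349 V.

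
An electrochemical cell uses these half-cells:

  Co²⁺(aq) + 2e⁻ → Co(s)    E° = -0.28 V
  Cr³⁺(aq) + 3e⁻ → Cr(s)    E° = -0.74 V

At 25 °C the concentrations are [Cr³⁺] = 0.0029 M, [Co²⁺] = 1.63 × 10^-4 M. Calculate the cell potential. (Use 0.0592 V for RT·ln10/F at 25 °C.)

The Co²⁺/Co couple has the higher reduction potential and acts as the cathode, so E°_cell = -0.28 − (-0.74) = 0.46 V.
Balancing electrons gives n = 6; the reaction quotient is Q = [Cr³⁺]^2/[Co²⁺]^3 = 1.94 × 10^6.
At 25 °C, E = E° − (0.0592/n) log Q = 0.46 − (0.0592/6)(6.288) = 0.460 − 0.062 = 0.398 V.

0.398 V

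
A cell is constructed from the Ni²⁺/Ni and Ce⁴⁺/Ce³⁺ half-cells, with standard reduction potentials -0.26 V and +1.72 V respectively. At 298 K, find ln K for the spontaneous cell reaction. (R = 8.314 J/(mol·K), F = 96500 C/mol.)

E°_cell = +1.72 − (-0.26) = 1.98 V, with n = 2 electrons transferred.
At equilibrium E = 0, so the Nernst equation gives ln K = nFE°/RT = (2)(96500)(1.98)/((8.314)(298)) = 154.24.

ln K = 154.2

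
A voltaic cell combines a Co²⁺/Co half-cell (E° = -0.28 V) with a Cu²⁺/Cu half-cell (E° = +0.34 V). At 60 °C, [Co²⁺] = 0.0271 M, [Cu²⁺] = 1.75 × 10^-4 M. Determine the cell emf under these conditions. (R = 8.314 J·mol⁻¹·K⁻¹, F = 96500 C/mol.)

The Cu²⁺/Cu couple has the higher reduction potential and acts as the cathode, so E°_cell = +0.34 − (-0.28) = 0.62 V.
Balancing electrons gives n = 2; the reaction quotient is Q = [Co²⁺]/[Cu²⁺] = 155.
E = E° − (RT/nF) ln Q = 0.62 − (8.314×333)/(2×96500) × (5.043) = 0.620 − 0.072 = 0.548 V.

0.548 V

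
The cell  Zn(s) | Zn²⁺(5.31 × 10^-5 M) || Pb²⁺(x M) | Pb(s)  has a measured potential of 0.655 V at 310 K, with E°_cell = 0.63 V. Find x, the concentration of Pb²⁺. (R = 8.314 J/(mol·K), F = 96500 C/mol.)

3.5 × 10^-4 M

From the Nernst equation, ln Q = nF(E° − E)/RT = 2×96500×(0.63 − 0.655)/(8.314×310) = -1.872, so Q = 0.154.
With Q = [Zn²⁺]/[Pb²⁺] and the known concentrations, [Pb²⁺] in the denominator gives [Pb²⁺] = 3.5 × 10^-4 M.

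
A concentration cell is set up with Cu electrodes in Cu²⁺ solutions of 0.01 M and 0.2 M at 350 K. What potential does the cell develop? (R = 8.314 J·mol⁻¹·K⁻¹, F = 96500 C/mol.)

0.045 V

Both half-cells are Cu²⁺/Cu, so E°_cell = 0. The concentrated side is the cathode; the cell reaction moves Cu²⁺ from high to low concentration with n = 2.
Q = [Cu²⁺]_dilute/[Cu²⁺]_conc = 0.01/0.2 = 0.0500.
E = 0 − (RT/nF) ln Q = −((8.314×350)/(2×96500))(-2.996) = 0.0452 V.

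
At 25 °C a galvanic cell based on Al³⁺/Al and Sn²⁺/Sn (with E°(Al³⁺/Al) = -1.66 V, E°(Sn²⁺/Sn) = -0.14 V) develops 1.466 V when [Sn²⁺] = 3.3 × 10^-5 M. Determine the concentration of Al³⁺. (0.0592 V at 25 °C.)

1 × 10^-4 M

From the Nernst equation, log Q = n(E° − E)/0.0592 = 6(1.52 − 1.466)/0.0592 = 5.473, so Q = 2.97 × 10^5.
With Q = [Al³⁺]^2/[Sn²⁺]^3 and the known concentrations, [Al³⁺]^2 in the numerator gives [Al³⁺] = 1 × 10^-4 M.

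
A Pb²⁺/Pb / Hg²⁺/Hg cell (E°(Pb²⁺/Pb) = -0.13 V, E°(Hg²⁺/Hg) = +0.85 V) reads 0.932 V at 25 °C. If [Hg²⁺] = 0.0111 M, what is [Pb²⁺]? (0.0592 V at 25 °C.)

From the Nernst equation, log Q = n(E° − E)/0.0592 = 2(0.98 − 0.932)/0.0592 = 1.622, so Q = 41.8.
With Q = [Pb²⁺]/[Hg²⁺] and the known concentrations, [Pb²⁺] in the numerator gives [Pb²⁺] = 0.46 M.

0.46 M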